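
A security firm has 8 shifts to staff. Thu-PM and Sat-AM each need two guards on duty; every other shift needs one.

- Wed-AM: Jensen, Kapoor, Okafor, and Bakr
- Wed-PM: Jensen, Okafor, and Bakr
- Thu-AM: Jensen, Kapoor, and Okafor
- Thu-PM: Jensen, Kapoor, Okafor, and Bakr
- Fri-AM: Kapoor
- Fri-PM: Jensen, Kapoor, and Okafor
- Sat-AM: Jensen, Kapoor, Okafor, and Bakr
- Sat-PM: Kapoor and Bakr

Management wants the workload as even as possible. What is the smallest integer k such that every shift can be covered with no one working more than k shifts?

With 4 guards and 10 worker-slots to fill, someone must work at least ⌈10/4⌉ = 3 shifts, so k ≥ 3.
k = 3 works: Wed-AM→Kapoor, Wed-PM→Jensen, Thu-AM→Jensen, Thu-PM→Okafor+Bakr, Fri-AM→Kapoor, Fri-PM→Jensen, Sat-AM→Okafor+Bakr, Sat-PM→Kapoor.
Loads: Jensen 3, Kapoor 3, Okafor 2, Bakr 2 — all ≤ 3.

3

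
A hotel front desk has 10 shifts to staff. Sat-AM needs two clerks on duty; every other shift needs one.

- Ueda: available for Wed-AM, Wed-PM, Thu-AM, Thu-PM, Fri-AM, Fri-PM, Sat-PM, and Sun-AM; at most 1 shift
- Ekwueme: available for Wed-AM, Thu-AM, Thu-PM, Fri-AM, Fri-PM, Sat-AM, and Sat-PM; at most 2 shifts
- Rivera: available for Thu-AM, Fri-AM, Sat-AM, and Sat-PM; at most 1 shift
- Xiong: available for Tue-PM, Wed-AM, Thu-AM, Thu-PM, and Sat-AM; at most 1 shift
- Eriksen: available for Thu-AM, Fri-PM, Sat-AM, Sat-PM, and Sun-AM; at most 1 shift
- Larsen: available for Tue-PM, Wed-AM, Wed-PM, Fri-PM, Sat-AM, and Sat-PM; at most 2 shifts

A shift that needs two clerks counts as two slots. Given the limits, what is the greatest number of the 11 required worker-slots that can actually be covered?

Total capacity across all clerks is 1+2+1+1+1+2 = 8, and 11 slots are needed, so at most 8 can be filled.
An assignment achieving 8: Tue-PM→Xiong, Wed-AM→Larsen, Wed-PM→Ueda, Thu-AM→Rivera, Thu-PM→Ekwueme, Fri-AM→Ekwueme, Fri-PM→Larsen, Sun-AM→Eriksen.
Loads: Ueda 1/1, Ekwueme 2/2, Rivera 1/1, Xiong 1/1, Eriksen 1/1, Larsen 2/2.

8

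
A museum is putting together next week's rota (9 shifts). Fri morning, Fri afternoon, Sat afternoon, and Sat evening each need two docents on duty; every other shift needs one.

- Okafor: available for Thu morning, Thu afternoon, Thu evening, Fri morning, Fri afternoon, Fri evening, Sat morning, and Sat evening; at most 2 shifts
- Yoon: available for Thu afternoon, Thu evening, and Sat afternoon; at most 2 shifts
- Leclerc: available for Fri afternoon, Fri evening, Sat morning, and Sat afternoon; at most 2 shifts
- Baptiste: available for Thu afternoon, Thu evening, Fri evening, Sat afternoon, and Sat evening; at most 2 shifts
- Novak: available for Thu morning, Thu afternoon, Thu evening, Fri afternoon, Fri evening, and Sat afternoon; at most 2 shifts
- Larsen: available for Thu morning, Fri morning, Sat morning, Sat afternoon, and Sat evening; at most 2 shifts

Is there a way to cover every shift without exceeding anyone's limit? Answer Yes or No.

No

Total capacity is 2+2+2+2+2+2 = 12 but 13 worker-slots are needed — infeasible.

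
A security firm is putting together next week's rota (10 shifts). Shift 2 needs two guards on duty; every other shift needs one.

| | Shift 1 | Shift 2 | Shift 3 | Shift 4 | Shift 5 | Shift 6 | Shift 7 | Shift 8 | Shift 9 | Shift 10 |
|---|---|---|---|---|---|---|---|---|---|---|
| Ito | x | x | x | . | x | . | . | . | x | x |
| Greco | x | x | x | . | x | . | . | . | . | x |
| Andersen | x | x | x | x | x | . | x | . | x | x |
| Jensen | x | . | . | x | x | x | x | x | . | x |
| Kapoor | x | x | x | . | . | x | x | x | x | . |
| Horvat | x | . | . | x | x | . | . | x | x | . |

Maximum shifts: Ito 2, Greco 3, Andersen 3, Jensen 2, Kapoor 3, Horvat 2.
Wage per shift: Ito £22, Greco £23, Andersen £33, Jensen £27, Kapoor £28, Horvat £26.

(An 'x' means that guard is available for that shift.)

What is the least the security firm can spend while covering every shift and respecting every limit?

£275

Picking the cheapest available guard for each shift independently would cost £261, but that ignores the shift limits.
An optimal schedule: Shift 1→Kapoor, Shift 2→Greco+Kapoor, Shift 3→Ito, Shift 4→Horvat, Shift 5→Greco, Shift 6→Jensen, Shift 7→Jensen, Shift 8→Horvat, Shift 9→Ito, Shift 10→Greco.
Total: 28 + 23 + 28 + 22 + 26 + 23 + 27 + 27 + 26 + 22 + 23 = £275.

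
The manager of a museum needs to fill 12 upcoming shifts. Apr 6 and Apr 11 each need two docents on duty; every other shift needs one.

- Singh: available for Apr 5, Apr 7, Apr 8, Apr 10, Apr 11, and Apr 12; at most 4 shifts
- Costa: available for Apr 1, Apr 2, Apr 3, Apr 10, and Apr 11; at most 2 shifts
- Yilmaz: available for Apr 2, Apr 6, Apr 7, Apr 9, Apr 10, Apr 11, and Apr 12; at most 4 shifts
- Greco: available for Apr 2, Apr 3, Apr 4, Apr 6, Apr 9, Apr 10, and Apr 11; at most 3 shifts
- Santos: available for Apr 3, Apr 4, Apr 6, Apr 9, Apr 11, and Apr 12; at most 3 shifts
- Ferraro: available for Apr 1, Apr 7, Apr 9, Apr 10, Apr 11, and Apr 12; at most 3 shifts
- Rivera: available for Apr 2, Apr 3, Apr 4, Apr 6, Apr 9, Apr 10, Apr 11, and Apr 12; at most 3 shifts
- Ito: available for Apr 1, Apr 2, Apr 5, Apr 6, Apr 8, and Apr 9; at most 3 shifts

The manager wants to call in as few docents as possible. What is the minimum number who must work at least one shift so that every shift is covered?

4

14 slots to fill and no one can take more than 4, so at least ⌈14/4⌉ = 4 docents are needed.
Singh, Yilmaz, Greco, and Ferraro alone can cover everything: Apr 1→Ferraro, Apr 2→Yilmaz, Apr 3→Greco, Apr 4→Greco, Apr 5→Singh, Apr 6→Yilmaz+Greco, Apr 7→Singh, Apr 8→Singh, Apr 9→Yilmaz, Apr 10→Ferraro, Apr 11→Yilmaz+Ferraro, Apr 12→Singh.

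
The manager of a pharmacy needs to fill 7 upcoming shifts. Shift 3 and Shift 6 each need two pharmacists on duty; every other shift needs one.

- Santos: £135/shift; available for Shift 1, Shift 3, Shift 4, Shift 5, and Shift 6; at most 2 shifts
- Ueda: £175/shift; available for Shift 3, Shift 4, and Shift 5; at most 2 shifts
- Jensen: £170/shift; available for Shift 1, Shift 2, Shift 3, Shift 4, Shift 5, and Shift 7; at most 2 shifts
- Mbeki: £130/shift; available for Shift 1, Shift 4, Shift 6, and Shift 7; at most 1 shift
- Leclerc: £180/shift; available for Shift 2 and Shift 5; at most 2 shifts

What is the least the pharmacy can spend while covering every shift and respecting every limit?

Shift 6 can only be covered by Santos and Mbeki, so that assignment is forced.
Picking the cheapest available pharmacist for each shift independently would cost £1265, but that ignores the shift limits.
An optimal schedule: Shift 1→Santos, Shift 2→Leclerc, Shift 3→Ueda+Jensen, Shift 4→Ueda, Shift 5→Leclerc, Shift 6→Santos+Mbeki, Shift 7→Jensen.
Total: 135 + 180 + 175 + 170 + 175 + 180 + 135 + 130 + 170 = £1450.

£1450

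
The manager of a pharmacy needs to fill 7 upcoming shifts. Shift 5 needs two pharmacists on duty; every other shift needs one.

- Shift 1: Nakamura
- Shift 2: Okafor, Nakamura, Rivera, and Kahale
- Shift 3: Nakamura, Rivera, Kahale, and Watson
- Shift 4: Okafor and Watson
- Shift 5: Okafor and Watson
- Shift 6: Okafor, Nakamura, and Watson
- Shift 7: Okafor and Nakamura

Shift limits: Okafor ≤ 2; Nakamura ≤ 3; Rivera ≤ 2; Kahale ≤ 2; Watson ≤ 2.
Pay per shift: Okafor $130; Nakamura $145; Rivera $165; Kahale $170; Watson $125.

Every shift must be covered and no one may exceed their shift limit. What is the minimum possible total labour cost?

Shift 1 can only be covered by Nakamura, so that assignment is forced.
Shift 5 can only be covered by Okafor and Watson, so that assignment is forced.
Picking the cheapest available pharmacist for each shift independently would cost $1035, but that ignores the shift limits.
An optimal schedule: Shift 1→Nakamura, Shift 2→Nakamura, Shift 3→Rivera, Shift 4→Watson, Shift 5→Watson+Okafor, Shift 6→Nakamura, Shift 7→Okafor.
Total: 145 + 145 + 165 + 125 + 125 + 130 + 145 + 130 = $1110.

$1110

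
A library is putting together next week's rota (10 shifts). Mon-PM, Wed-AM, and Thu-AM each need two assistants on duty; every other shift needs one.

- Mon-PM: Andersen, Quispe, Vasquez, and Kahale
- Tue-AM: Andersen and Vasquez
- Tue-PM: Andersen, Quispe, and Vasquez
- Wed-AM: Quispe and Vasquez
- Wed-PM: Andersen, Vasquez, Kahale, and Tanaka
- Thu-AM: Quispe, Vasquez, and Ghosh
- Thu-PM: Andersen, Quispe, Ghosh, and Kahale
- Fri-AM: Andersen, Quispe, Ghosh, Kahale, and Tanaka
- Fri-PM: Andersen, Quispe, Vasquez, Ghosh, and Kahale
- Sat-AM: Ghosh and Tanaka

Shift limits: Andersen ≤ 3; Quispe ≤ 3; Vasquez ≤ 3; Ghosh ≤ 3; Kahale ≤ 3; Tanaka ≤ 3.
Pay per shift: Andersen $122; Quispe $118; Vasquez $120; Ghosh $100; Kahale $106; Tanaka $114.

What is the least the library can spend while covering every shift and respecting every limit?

Wed-AM can only be covered by Quispe and Vasquez, so that assignment is forced.
Picking the cheapest available assistant for each shift independently would cost $1424, but that ignores the shift limits.
An optimal schedule: Mon-PM→Kahale+Vasquez, Tue-AM→Vasquez, Tue-PM→Quispe, Wed-AM→Quispe+Vasquez, Wed-PM→Kahale, Thu-AM→Ghosh+Quispe, Thu-PM→Ghosh, Fri-AM→Tanaka, Fri-PM→Kahale, Sat-AM→Ghosh.
Total: 106 + 120 + 120 + 118 + 118 + 120 + 106 + 100 + 118 + 100 + 114 + 106 + 100 = $1446.

$1446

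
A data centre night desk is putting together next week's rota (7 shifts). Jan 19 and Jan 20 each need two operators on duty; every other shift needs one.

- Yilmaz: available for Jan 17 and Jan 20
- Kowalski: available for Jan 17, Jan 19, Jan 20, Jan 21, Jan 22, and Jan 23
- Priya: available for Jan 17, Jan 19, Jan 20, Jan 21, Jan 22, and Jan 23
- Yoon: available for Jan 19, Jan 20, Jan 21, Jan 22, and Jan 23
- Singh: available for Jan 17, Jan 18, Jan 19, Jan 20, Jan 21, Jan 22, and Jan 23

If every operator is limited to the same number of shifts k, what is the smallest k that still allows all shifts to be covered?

2

With 5 operators and 9 worker-slots to fill, someone must work at least ⌈9/5⌉ = 2 shifts, so k ≥ 2.
k = 2 works: Jan 17→Yilmaz, Jan 18→Singh, Jan 19→Priya+Yoon, Jan 20→Yilmaz+Yoon, Jan 21→Kowalski, Jan 22→Kowalski, Jan 23→Priya.
Loads: Yilmaz 2, Kowalski 2, Priya 2, Yoon 2, Singh 1 — all ≤ 2.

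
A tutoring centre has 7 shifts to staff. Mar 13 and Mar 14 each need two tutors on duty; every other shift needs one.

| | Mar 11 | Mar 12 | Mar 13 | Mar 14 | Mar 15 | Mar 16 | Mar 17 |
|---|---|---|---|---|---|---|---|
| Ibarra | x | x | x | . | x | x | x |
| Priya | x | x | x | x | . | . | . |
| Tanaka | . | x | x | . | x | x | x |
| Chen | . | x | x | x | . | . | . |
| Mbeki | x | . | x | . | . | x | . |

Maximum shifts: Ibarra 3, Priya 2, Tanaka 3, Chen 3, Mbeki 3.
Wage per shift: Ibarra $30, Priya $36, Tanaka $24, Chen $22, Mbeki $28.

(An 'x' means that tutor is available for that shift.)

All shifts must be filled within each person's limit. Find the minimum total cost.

Mar 14 can only be covered by Priya and Chen, so that assignment is forced.
Picking the cheapest available tutor for each shift independently would cost $226, but that ignores the shift limits.
An optimal schedule: Mar 11→Mbeki, Mar 12→Chen, Mar 13→Chen+Mbeki, Mar 14→Chen+Priya, Mar 15→Tanaka, Mar 16→Tanaka, Mar 17→Tanaka.
Total: 28 + 22 + 22 + 28 + 22 + 36 + 24 + 24 + 24 = $230.

$230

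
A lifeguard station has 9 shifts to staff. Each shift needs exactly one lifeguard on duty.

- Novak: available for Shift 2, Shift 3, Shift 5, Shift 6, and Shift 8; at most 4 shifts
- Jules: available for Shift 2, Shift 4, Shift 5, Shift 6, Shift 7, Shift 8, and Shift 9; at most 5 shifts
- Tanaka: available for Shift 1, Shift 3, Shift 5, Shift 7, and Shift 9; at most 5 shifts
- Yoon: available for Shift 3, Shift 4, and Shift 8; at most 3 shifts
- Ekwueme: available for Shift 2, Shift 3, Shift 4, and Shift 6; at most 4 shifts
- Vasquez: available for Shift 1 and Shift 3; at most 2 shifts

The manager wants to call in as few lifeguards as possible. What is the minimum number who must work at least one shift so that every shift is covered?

9 slots to fill and no one can take more than 5, so at least ⌈9/5⌉ = 2 lifeguards are needed.
Jules and Tanaka alone can cover everything: Shift 1→Tanaka, Shift 2→Jules, Shift 3→Tanaka, Shift 4→Jules, Shift 5→Jules, Shift 6→Jules, Shift 7→Tanaka, Shift 8→Jules, Shift 9→Tanaka.

2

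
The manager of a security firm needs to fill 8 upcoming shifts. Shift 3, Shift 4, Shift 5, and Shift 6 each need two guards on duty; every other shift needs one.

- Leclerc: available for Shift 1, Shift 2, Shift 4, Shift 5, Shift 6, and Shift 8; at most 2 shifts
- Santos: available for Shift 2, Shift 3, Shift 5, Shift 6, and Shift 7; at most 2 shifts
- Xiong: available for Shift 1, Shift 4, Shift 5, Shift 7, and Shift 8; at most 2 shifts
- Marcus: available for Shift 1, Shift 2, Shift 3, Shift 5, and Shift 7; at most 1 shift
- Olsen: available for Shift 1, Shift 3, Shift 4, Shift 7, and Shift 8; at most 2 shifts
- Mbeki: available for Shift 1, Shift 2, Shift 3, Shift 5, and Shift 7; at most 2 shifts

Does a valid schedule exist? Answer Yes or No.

No

Total capacity is 2+2+2+1+2+2 = 11 but 12 worker-slots are needed — infeasible.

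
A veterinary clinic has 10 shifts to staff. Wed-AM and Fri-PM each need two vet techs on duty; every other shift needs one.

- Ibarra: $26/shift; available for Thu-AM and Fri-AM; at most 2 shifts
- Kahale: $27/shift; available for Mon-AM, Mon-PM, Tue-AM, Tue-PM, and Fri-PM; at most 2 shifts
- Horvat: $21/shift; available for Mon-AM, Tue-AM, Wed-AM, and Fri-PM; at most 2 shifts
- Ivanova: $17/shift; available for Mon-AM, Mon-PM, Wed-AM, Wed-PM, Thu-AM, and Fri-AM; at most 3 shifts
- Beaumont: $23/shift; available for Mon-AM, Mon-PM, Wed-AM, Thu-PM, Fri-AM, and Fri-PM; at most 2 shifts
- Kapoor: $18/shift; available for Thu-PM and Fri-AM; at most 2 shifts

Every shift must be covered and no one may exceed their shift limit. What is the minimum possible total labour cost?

Tue-PM can only be covered by Kahale, so that assignment is forced.
Wed-PM can only be covered by Ivanova, so that assignment is forced.
Picking the cheapest available vet tech for each shift independently would cost $233, but that ignores the shift limits.
An optimal schedule: Mon-AM→Beaumont, Mon-PM→Ivanova, Tue-AM→Horvat, Tue-PM→Kahale, Wed-AM→Ivanova+Horvat, Wed-PM→Ivanova, Thu-AM→Ibarra, Thu-PM→Kapoor, Fri-AM→Kapoor, Fri-PM→Beaumont+Kahale.
Total: 23 + 17 + 21 + 27 + 17 + 21 + 17 + 26 + 18 + 18 + 23 + 27 = $255.

$255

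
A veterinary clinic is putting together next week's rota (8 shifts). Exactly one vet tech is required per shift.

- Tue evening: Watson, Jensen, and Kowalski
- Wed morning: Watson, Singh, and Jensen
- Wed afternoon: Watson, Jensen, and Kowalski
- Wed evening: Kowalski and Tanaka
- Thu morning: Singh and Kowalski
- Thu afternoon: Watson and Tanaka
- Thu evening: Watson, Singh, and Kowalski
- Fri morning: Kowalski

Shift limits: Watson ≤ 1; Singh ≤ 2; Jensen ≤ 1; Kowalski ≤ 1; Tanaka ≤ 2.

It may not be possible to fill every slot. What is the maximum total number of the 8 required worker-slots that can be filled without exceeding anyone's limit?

7

Total capacity across all vet techs is 1+2+1+1+2 = 7, and 8 slots are needed, so at most 7 can be filled.
An assignment achieving 7: Tue evening→Watson, Wed morning→Singh, Wed afternoon→Jensen, Wed evening→Tanaka, Thu morning→Singh, Thu afternoon→Tanaka, Fri morning→Kowalski.
Loads: Watson 1/1, Singh 2/2, Jensen 1/1, Kowalski 1/1, Tanaka 2/2.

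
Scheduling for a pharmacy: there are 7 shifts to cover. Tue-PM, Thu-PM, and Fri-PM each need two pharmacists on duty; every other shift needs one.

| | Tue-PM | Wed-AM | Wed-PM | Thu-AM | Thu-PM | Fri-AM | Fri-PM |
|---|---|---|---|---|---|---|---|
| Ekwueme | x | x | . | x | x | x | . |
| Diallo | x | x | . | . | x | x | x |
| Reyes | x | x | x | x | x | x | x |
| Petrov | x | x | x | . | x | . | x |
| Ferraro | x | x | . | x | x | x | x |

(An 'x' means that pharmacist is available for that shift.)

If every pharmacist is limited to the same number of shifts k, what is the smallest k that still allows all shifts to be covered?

With 5 pharmacists and 10 worker-slots to fill, someone must work at least ⌈10/5⌉ = 2 shifts, so k ≥ 2.
k = 2 works: Tue-PM→Petrov+Ferraro, Wed-AM→Diallo, Wed-PM→Reyes, Thu-AM→Ekwueme, Thu-PM→Petrov+Ferraro, Fri-AM→Ekwueme, Fri-PM→Diallo+Reyes.
Loads: Ekwueme 2, Diallo 2, Reyes 2, Petrov 2, Ferraro 2 — all ≤ 2.

2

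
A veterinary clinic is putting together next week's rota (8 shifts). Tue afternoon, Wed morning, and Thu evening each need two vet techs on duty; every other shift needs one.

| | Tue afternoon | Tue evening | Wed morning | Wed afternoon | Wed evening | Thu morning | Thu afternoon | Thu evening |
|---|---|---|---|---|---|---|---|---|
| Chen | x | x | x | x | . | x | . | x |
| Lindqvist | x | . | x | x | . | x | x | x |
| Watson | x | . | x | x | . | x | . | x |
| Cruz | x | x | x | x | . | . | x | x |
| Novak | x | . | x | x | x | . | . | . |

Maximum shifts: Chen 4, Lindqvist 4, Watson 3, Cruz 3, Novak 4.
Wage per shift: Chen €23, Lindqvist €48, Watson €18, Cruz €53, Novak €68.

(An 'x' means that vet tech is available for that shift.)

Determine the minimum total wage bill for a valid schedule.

Wed evening can only be covered by Novak, so that assignment is forced.
Picking the cheapest available vet tech for each shift independently would cost €298, but that ignores the shift limits.
An optimal schedule: Tue afternoon→Chen+Lindqvist, Tue evening→Chen, Wed morning→Chen+Lindqvist, Wed afternoon→Watson, Wed evening→Novak, Thu morning→Watson, Thu afternoon→Lindqvist, Thu evening→Watson+Chen.
Total: 23 + 48 + 23 + 23 + 48 + 18 + 68 + 18 + 48 + 18 + 23 = €358.

€358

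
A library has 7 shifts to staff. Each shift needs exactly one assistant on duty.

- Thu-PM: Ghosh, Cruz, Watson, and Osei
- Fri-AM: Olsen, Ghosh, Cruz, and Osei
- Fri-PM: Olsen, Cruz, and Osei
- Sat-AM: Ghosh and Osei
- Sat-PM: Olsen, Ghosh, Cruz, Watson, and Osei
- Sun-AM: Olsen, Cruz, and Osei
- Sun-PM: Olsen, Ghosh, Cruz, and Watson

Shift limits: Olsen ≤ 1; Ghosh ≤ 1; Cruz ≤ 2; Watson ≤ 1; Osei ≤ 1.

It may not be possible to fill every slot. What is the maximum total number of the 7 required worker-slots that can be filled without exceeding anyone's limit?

Total capacity across all assistants is 1+1+2+1+1 = 6, and 7 slots are needed, so at most 6 can be filled.
An assignment achieving 6: Thu-PM→Cruz, Fri-AM→Osei, Fri-PM→Olsen, Sat-AM→Ghosh, Sun-AM→Cruz, Sun-PM→Watson.
Loads: Olsen 1/1, Ghosh 1/1, Cruz 2/2, Watson 1/1, Osei 1/1.

6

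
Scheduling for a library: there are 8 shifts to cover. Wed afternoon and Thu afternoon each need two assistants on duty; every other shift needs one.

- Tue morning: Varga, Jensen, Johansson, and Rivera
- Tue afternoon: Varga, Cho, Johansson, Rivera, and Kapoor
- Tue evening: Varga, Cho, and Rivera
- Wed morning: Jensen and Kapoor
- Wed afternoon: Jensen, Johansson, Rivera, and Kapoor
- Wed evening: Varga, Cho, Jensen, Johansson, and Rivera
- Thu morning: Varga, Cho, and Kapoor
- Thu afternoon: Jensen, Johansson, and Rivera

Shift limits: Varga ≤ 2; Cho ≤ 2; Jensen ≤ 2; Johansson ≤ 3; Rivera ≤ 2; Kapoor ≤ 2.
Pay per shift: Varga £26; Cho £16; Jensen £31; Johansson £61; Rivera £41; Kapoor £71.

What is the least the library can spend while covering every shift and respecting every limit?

£350

Picking the cheapest available assistant for each shift independently would cost £265, but that ignores the shift limits.
An optimal schedule: Tue morning→Varga, Tue afternoon→Varga, Tue evening→Cho, Wed morning→Jensen, Wed afternoon→Rivera+Johansson, Wed evening→Johansson, Thu morning→Cho, Thu afternoon→Jensen+Rivera.
Total: 26 + 26 + 16 + 31 + 41 + 61 + 61 + 16 + 31 + 41 = £350.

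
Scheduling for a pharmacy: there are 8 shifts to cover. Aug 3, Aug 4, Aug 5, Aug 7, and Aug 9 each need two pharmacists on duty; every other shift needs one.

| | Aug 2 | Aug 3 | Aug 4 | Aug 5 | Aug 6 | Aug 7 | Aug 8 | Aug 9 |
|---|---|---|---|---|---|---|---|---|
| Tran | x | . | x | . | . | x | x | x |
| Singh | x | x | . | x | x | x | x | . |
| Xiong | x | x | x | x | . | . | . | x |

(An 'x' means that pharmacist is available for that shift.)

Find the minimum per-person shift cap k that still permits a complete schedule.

5

With 3 pharmacists and 13 worker-slots to fill, someone must work at least ⌈13/3⌉ = 5 shifts, so k ≥ 5.
k = 5 works: Aug 2→Tran, Aug 3→Singh+Xiong, Aug 4→Tran+Xiong, Aug 5→Singh+Xiong, Aug 6→Singh, Aug 7→Tran+Singh, Aug 8→Tran, Aug 9→Tran+Xiong.
Loads: Tran 5, Singh 4, Xiong 4 — all ≤ 5.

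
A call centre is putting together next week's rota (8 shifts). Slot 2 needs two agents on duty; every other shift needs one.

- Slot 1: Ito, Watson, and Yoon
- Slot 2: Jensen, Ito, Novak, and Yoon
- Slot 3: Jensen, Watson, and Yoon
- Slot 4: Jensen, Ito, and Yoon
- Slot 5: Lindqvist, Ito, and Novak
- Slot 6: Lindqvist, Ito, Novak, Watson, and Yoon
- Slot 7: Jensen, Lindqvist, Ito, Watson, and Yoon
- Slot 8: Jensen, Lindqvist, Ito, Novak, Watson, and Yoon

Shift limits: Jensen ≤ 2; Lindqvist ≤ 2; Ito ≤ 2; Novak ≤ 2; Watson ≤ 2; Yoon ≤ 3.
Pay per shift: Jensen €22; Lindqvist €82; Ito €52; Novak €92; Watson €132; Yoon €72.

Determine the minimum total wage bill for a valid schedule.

€528

Picking the cheapest available agent for each shift independently would cost €318, but that ignores the shift limits.
An optimal schedule: Slot 1→Ito, Slot 2→Ito+Yoon, Slot 3→Jensen, Slot 4→Jensen, Slot 5→Lindqvist, Slot 6→Yoon, Slot 7→Yoon, Slot 8→Lindqvist.
Total: 52 + 52 + 72 + 22 + 22 + 82 + 72 + 72 + 82 = €528.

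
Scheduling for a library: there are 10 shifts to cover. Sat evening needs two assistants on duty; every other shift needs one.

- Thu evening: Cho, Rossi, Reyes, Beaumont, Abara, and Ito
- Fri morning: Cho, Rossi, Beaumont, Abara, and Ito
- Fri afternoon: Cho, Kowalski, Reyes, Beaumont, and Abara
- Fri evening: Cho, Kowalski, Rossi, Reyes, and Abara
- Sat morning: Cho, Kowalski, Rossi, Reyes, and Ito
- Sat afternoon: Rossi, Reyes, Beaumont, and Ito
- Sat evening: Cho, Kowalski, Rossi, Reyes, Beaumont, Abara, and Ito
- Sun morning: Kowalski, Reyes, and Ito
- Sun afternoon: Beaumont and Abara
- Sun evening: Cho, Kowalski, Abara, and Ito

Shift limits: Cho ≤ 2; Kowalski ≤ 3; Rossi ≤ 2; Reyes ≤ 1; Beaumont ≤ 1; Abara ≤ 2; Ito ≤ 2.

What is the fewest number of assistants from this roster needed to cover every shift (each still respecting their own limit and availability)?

5

11 slots to fill and no one can take more than 3, so at least ⌈11/3⌉ = 4 assistants are needed.
Any 4 assistants together have capacity at most 3+2+2+2 = 9 < 11 slots, so 4 can never suffice.
Cho, Kowalski, Rossi, Abara, and Ito alone can cover everything: Thu evening→Cho, Fri morning→Rossi, Fri afternoon→Cho, Fri evening→Kowalski, Sat morning→Kowalski, Sat afternoon→Rossi, Sat evening→Abara+Ito, Sun morning→Kowalski, Sun afternoon→Abara, Sun evening→Ito.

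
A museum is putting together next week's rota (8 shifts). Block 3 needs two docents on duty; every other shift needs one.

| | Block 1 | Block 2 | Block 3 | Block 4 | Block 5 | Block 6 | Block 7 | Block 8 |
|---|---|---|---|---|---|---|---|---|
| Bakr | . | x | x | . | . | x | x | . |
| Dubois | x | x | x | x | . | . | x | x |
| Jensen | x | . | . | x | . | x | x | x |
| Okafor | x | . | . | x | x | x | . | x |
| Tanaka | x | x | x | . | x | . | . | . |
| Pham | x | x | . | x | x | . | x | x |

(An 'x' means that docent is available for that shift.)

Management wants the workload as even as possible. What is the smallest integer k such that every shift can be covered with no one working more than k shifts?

With 6 docents and 9 worker-slots to fill, someone must work at least ⌈9/6⌉ = 2 shifts, so k ≥ 2.
k = 2 works: Block 1→Tanaka, Block 2→Dubois, Block 3→Bakr+Dubois, Block 4→Jensen, Block 5→Okafor, Block 6→Bakr, Block 7→Jensen, Block 8→Okafor.
Loads: Bakr 2, Dubois 2, Jensen 2, Okafor 2, Tanaka 1, Pham 0 — all ≤ 2.

2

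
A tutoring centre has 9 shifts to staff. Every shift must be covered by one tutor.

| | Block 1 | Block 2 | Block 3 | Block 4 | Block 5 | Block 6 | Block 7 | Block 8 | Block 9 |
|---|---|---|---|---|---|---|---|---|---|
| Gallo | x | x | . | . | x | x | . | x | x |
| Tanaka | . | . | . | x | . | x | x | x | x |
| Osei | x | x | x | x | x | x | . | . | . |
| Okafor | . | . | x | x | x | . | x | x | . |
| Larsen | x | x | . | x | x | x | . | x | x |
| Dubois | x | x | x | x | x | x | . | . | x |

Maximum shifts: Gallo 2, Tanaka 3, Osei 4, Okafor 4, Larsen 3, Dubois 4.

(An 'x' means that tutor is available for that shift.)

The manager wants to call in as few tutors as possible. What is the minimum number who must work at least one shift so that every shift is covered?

3

9 slots to fill and no one can take more than 4, so at least ⌈9/4⌉ = 3 tutors are needed.
Gallo, Tanaka, and Osei alone can cover everything: Block 1→Gallo, Block 2→Gallo, Block 3→Osei, Block 4→Osei, Block 5→Osei, Block 6→Osei, Block 7→Tanaka, Block 8→Tanaka, Block 9→Tanaka.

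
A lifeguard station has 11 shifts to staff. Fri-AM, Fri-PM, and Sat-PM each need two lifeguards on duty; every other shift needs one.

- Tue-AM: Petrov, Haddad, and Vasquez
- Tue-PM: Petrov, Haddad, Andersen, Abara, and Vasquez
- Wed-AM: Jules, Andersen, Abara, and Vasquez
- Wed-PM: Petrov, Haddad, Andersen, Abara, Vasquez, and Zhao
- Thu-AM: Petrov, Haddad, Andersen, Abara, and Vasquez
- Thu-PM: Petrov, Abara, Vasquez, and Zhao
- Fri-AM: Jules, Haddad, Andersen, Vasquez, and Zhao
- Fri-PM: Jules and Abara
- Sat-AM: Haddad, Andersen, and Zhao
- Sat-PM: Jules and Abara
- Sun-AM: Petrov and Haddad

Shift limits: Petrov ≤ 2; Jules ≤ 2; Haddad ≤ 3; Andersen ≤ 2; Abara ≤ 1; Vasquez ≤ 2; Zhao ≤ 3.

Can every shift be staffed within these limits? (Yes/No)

Total capacity is 15 and 14 slots are needed, so capacity alone doesn't rule it out.
Shifts {Fri-PM, Sat-PM} need 4 worker-slots in total, but the lifeguards available for any of those shifts (Jules and Abara) can supply at most 3 among them. So no valid schedule exists.

No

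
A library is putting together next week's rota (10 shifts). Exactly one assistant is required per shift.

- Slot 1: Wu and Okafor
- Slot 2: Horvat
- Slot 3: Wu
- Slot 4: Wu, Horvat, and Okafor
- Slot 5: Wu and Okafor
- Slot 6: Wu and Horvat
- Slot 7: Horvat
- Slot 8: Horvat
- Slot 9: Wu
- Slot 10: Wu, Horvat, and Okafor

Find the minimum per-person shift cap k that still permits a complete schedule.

With 3 assistants and 10 worker-slots to fill, someone must work at least ⌈10/3⌉ = 4 shifts, so k ≥ 4.
k = 4 works: Slot 1→Wu, Slot 2→Horvat, Slot 3→Wu, Slot 4→Okafor, Slot 5→Wu, Slot 6→Horvat, Slot 7→Horvat, Slot 8→Horvat, Slot 9→Wu, Slot 10→Okafor.
Loads: Wu 4, Horvat 4, Okafor 2 — all ≤ 4.

4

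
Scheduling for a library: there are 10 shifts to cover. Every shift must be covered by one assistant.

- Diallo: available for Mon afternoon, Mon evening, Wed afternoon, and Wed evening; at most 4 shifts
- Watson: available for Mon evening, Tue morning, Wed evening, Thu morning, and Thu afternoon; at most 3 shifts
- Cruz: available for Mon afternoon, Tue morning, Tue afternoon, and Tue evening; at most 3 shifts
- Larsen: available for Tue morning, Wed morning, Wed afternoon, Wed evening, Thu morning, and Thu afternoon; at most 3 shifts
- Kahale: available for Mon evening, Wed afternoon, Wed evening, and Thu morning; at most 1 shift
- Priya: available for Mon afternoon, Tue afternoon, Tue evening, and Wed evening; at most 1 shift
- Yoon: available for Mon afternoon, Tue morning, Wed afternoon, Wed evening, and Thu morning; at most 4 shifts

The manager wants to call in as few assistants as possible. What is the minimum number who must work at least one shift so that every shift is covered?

10 slots to fill and no one can take more than 4, so at least ⌈10/4⌉ = 3 assistants are needed.
Diallo, Cruz, and Larsen alone can cover everything: Mon afternoon→Diallo, Mon evening→Diallo, Tue morning→Cruz, Tue afternoon→Cruz, Tue evening→Cruz, Wed morning→Larsen, Wed afternoon→Diallo, Wed evening→Diallo, Thu morning→Larsen, Thu afternoon→Larsen.

3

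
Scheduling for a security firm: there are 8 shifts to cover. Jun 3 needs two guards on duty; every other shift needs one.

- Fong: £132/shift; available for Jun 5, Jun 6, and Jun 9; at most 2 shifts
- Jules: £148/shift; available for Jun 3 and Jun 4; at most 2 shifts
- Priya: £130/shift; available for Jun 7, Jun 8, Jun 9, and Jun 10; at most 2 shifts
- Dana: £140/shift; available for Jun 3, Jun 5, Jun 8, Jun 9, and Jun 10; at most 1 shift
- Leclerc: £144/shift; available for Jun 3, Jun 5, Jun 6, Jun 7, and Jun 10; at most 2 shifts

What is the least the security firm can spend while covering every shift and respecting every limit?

Jun 4 can only be covered by Jules, so that assignment is forced.
Picking the cheapest available guard for each shift independently would cost £1216, but that ignores the shift limits.
An optimal schedule: Jun 3→Jules+Dana, Jun 4→Jules, Jun 5→Leclerc, Jun 6→Fong, Jun 7→Priya, Jun 8→Priya, Jun 9→Fong, Jun 10→Leclerc.
Total: 148 + 140 + 148 + 144 + 132 + 130 + 130 + 132 + 144 = £1248.

£1248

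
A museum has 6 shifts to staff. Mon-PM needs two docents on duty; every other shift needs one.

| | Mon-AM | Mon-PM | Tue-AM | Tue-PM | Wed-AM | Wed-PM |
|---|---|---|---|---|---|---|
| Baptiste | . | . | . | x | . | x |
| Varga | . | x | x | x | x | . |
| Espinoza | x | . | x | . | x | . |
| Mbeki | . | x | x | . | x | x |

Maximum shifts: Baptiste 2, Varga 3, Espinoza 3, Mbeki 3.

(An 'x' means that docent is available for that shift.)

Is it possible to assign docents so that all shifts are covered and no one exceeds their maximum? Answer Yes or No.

Yes

Mon-AM can only be covered by Espinoza, so that assignment is forced.
Mon-PM can only be covered by Varga and Mbeki, so that assignment is forced.
One valid schedule: Mon-AM→Espinoza, Mon-PM→Varga+Mbeki, Tue-AM→Varga, Tue-PM→Baptiste, Wed-AM→Varga, Wed-PM→Baptiste.
Loads: Baptiste 2/2, Varga 3/3, Espinoza 1/3, Mbeki 1/3 — all within limits.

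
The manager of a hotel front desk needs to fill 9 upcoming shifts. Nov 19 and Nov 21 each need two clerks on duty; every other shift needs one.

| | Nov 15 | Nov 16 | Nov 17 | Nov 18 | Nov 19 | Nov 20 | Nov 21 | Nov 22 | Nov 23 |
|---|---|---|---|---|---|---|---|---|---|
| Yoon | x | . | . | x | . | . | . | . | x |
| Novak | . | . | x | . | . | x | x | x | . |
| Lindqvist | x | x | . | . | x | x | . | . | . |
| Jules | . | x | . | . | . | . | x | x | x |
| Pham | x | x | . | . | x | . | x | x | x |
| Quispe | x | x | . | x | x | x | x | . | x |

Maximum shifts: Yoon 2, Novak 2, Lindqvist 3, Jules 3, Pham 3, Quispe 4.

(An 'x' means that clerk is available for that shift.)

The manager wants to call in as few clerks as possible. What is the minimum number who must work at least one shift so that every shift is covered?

4

11 slots to fill and no one can take more than 4, so at least ⌈11/4⌉ = 3 clerks are needed.
Any 3 clerks together have capacity at most 4+3+3 = 10 < 11 slots, so 3 can never suffice.
Yoon, Novak, Pham, and Quispe alone can cover everything: Nov 15→Yoon, Nov 16→Pham, Nov 17→Novak, Nov 18→Yoon, Nov 19→Pham+Quispe, Nov 20→Quispe, Nov 21→Pham+Quispe, Nov 22→Novak, Nov 23→Quispe.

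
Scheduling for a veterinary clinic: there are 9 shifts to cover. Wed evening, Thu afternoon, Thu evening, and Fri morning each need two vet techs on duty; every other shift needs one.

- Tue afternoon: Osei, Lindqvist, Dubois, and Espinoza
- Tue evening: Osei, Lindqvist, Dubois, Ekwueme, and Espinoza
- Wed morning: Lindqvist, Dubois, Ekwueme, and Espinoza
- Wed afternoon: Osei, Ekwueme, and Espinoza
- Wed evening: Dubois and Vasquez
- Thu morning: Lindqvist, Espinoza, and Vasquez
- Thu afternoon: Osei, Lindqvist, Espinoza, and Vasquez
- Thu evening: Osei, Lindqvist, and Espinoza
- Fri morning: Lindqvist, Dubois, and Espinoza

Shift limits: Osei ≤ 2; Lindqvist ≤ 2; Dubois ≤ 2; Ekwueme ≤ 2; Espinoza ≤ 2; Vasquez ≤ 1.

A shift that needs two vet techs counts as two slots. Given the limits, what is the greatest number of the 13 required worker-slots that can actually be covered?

11

Total capacity across all vet techs is 2+2+2+2+2+1 = 11, and 13 slots are needed, so at most 11 can be filled.
An assignment achieving 11: Tue afternoon→Espinoza, Tue evening→Ekwueme, Wed morning→Ekwueme, Wed afternoon→Osei, Wed evening→Dubois+Vasquez, Thu morning→Lindqvist, Thu evening→Osei+Lindqvist, Fri morning→Dubois+Espinoza.
Loads: Osei 2/2, Lindqvist 2/2, Dubois 2/2, Ekwueme 2/2, Espinoza 2/2, Vasquez 1/1.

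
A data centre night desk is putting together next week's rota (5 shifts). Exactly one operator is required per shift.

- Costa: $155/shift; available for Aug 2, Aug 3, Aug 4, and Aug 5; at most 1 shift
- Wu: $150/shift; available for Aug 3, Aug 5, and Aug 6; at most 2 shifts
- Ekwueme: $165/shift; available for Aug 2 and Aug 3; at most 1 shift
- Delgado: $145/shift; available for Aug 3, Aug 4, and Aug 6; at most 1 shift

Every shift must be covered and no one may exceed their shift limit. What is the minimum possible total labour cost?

$765

Picking the cheapest available operator for each shift independently would cost $740, but that ignores the shift limits.
An optimal schedule: Aug 2→Costa, Aug 3→Ekwueme, Aug 4→Delgado, Aug 5→Wu, Aug 6→Wu.
Total: 155 + 165 + 145 + 150 + 150 = $765.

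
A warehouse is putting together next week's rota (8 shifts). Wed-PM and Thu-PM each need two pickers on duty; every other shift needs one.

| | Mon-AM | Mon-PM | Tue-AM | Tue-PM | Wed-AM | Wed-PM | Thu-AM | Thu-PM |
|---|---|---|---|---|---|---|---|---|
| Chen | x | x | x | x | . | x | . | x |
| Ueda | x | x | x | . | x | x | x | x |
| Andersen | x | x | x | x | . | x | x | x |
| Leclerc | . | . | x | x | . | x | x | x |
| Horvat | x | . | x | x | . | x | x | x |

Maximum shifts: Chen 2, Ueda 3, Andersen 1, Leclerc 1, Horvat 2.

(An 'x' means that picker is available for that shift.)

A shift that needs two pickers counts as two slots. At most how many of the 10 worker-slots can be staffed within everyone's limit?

9

Total capacity across all pickers is 2+3+1+1+2 = 9, and 10 slots are needed, so at most 9 can be filled.
An assignment achieving 9: Mon-AM→Chen, Mon-PM→Chen, Tue-AM→Ueda, Tue-PM→Andersen, Wed-AM→Ueda, Wed-PM→Leclerc+Horvat, Thu-AM→Ueda, Thu-PM→Horvat.
Loads: Chen 2/2, Ueda 3/3, Andersen 1/1, Leclerc 1/1, Horvat 2/2.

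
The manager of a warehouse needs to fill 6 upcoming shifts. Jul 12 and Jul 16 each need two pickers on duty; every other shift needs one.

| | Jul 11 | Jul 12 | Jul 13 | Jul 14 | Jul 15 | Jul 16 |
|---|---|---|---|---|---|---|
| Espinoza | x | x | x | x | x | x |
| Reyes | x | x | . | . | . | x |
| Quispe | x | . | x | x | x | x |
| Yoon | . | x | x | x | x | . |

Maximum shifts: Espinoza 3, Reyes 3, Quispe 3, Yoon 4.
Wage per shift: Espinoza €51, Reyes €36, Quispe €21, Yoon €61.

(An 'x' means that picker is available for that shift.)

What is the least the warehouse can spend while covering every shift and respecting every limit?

Picking the cheapest available picker for each shift independently would cost €228, but that ignores the shift limits.
An optimal schedule: Jul 11→Reyes, Jul 12→Reyes+Espinoza, Jul 13→Quispe, Jul 14→Quispe, Jul 15→Quispe, Jul 16→Reyes+Espinoza.
Total: 36 + 36 + 51 + 21 + 21 + 21 + 36 + 51 = €273.

€273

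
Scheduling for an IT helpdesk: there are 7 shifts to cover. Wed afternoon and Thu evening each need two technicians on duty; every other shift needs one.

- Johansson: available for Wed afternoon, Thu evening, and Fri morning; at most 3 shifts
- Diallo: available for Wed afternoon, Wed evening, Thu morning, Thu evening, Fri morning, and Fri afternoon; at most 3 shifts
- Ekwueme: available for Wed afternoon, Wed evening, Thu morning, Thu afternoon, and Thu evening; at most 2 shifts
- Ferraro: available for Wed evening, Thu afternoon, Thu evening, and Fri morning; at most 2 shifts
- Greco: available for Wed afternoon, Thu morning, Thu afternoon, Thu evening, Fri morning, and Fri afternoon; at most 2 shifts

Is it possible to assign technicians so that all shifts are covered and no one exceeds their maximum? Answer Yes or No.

Yes

One valid schedule: Wed afternoon→Johansson+Ekwueme, Wed evening→Diallo, Thu morning→Diallo, Thu afternoon→Ekwueme, Thu evening→Johansson+Ferraro, Fri morning→Johansson, Fri afternoon→Diallo.
Loads: Johansson 3/3, Diallo 3/3, Ekwueme 2/2, Ferraro 1/2, Greco 0/2 — all within limits.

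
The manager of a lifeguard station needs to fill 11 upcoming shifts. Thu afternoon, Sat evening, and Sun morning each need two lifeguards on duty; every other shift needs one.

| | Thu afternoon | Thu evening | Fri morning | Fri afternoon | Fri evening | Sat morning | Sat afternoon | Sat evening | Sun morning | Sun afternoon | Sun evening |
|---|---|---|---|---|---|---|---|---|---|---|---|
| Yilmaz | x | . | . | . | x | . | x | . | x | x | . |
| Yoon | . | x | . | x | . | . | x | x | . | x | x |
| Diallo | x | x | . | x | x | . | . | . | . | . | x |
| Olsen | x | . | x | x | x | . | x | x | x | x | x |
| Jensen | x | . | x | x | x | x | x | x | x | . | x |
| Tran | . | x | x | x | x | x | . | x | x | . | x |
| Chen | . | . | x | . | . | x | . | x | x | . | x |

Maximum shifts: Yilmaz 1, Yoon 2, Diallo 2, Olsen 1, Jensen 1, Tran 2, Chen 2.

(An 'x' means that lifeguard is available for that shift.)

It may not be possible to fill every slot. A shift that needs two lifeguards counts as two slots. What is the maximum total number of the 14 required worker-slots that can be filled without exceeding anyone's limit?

11

Total capacity across all lifeguards is 1+2+2+1+1+2+2 = 11, and 14 slots are needed, so at most 11 can be filled.
An assignment achieving 11: Thu afternoon→Diallo+Olsen, Thu evening→Yoon, Fri morning→Tran, Fri afternoon→Diallo, Fri evening→Tran, Sat morning→Jensen, Sat afternoon→Yoon, Sat evening→Chen, Sun morning→Chen, Sun afternoon→Yilmaz.
Loads: Yilmaz 1/1, Yoon 2/2, Diallo 2/2, Olsen 1/1, Jensen 1/1, Tran 2/2, Chen 2/2.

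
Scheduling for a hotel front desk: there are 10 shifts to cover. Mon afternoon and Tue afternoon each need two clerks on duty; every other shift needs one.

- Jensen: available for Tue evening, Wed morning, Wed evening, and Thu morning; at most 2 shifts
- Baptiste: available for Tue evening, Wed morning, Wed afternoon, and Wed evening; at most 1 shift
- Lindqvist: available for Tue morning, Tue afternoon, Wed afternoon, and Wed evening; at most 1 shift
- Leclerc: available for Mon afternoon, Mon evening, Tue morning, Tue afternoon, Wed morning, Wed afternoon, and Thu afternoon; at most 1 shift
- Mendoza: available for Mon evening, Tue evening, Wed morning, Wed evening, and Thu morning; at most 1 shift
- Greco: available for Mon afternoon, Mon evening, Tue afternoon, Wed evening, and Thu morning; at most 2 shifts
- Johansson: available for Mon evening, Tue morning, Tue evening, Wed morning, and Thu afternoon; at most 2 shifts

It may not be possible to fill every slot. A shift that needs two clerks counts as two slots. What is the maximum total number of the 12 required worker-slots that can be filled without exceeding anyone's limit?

10

Total capacity across all clerks is 2+1+1+1+1+2+2 = 10, and 12 slots are needed, so at most 10 can be filled.
An assignment achieving 10: Mon afternoon→Leclerc+Greco, Mon evening→Mendoza, Tue morning→Lindqvist, Tue afternoon→Greco, Tue evening→Jensen, Wed morning→Johansson, Wed afternoon→Baptiste, Thu morning→Jensen, Thu afternoon→Johansson.
Loads: Jensen 2/2, Baptiste 1/1, Lindqvist 1/1, Leclerc 1/1, Mendoza 1/1, Greco 2/2, Johansson 2/2.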